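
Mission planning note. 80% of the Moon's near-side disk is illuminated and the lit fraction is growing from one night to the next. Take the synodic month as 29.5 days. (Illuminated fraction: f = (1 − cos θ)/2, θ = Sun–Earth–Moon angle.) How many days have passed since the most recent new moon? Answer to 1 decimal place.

10.4 days

From f = (1 − cos θ)/2: cos θ = 1 − 2×0.80 = -0.600; arccos → 126.9°.
The Moon is waxing (0°–180°), so θ = 126.9° directly.
That fraction of the synodic month is 126.9/360 × 29.5 d ≈ 10.40 d.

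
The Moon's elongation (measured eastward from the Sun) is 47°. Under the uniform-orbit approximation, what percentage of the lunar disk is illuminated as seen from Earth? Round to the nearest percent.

Half-versine of 47°: (1 − 0.682)/2 = 0.159, i.e. 16%.

16%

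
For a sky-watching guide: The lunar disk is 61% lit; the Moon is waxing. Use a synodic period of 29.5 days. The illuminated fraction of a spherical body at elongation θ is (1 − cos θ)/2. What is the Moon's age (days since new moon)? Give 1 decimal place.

Invert f = (1 − cos θ)/2 to get cos θ = 1 − 2(0.61) = -0.220, hence θ₀ = arccos -0.220 = 102.7°.
Waxing ⇒ before full, so θ = 102.7°.
Age = 29.5 × 102.7°/360° ≈ 8.42 days.

8.4 days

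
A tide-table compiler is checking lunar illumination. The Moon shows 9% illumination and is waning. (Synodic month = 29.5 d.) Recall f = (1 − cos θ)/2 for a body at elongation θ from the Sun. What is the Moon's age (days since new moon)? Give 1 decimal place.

26.6 days

Invert f = (1 − cos θ)/2 to get cos θ = 1 − 2(0.09) = 0.820, hence θ₀ = arccos 0.820 = 34.9°.
Since the Moon is past full (waning), take the reflex angle: θ = 360° − 34.9° = 325.1°.
At 360°/29.5 d per day, 325.1° corresponds to 26.64 days.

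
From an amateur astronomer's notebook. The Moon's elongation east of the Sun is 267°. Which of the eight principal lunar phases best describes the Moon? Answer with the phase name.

The last quarter sector spans roughly 248°–292°; 267° falls inside it.

last quarter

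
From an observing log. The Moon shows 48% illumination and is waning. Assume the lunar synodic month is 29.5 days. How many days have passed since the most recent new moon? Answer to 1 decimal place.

Invert f = (1 − cos θ)/2 to get cos θ = 1 − 2(0.48) = 0.040, hence θ₀ = arccos 0.040 = 87.7°.
Since the Moon is past full (waning), take the reflex angle: θ = 360° − 87.7° = 272.3°.
That fraction of the synodic month is 272.3/360 × 29.5 d ≈ 22.31 d.

22.3 days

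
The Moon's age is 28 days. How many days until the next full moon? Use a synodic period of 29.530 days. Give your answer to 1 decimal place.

Full moon is 0.5 of the way through the cycle: age 0.5 × 29.530 = 14.765 d.
Already past this cycle's full moon; the next is at 14.765 + 29.530 = 44.295 d, so 44.295 − 28 = 16.295 days.

16.3 days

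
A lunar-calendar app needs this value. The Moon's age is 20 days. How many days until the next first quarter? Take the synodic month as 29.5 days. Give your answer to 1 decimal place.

16.9 days

First quarter is 0.25 of the way through the cycle: age 0.25 × 29.5 = 7.375 d.
This lunation's first quarter (7.375 d) has passed, so add one period: 36.875 − 20 = 16.875 days.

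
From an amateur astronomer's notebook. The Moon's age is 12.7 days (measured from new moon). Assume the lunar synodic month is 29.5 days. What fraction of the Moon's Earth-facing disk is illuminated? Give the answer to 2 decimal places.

The Moon has covered 12.7/29.5 of its cycle, so θ ≈ 360° × 12.7/29.5 = 155.0°.
cos 155.0° = (-0.906), so f = (1 − (-0.906))/2 = 0.953.

0.95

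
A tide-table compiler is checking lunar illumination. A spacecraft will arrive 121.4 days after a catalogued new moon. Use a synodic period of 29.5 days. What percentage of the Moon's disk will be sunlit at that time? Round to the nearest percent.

Reduce mod P: 121.4 − 4×29.5 = 3.40 d into the current lunation.
Phase angle: θ = 360°·(3.40 d)/(29.5 d) = 41.5°.
Illuminated fraction = (1 − cos 41.5°)/2 = (1 − 0.749)/2 ≈ 0.125, so 13%.

13%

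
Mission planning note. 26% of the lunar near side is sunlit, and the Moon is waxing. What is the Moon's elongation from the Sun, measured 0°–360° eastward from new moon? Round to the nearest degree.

61°

Invert f = (1 − cos θ)/2 to get cos θ = 1 − 2(0.26) = 0.480, hence θ₀ = arccos 0.480 = 61.3°.
Waxing ⇒ before full, so θ = 61.3°.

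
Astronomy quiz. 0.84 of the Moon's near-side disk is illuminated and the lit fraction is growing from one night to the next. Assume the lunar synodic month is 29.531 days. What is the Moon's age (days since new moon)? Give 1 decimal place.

cos θ = 1 − 2f = -0.680, giving a principal value of 132.8°.
The Moon is waxing (0°–180°), so θ = 132.8° directly.
Age = 29.531 × 132.8°/360° ≈ 10.90 days.

10.9 days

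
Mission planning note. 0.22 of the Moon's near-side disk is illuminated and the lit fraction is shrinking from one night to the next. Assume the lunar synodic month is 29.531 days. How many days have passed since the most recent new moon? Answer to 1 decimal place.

24.9 days

From f = (1 − cos θ)/2: cos θ = 1 − 2×0.22 = 0.560; arccos → 55.9°.
A waning Moon lies in 180°–360°, so θ = 360° − 55.9° = 304.1°.
At 360°/29.531 d per day, 304.1° corresponds to 24.94 days.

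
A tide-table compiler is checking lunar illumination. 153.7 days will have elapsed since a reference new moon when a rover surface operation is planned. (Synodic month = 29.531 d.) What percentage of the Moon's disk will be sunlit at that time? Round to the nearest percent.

36%

153.7/29.531 = 5.205 lunations, so 5 complete cycles and 6.04 d into the next.
Phase angle: θ = 360°·(6.04 d)/(29.531 d) = 73.7°.
cos 73.7° = 0.281, so f = (1 − 0.281)/2 = 0.360, so 36%.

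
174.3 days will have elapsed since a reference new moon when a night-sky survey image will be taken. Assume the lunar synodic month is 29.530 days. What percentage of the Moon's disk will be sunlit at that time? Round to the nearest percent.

174.3/29.530 = 5.902 lunations, so 5 complete cycles and 26.65 d into the next.
The Moon has covered 26.65/29.530 of its cycle, so θ ≈ 360° × 26.65/29.530 = 324.9°.
Illuminated fraction = (1 − cos 324.9°)/2 = (1 − 0.818)/2 ≈ 0.091, so 9%.

9%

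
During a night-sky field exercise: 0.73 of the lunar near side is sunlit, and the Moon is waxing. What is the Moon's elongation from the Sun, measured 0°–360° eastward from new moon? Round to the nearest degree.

Invert f = (1 − cos θ)/2 to get cos θ = 1 − 2(0.73) = -0.460, hence θ₀ = arccos -0.460 = 117.4°.
Waxing ⇒ before full, so θ = 117.4°.

117°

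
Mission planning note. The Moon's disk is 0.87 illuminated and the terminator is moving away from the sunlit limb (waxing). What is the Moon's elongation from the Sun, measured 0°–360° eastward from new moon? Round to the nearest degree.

138°

From f = (1 − cos θ)/2: cos θ = 1 − 2×0.87 = -0.740; arccos → 137.7°.
Waxing ⇒ before full, so θ = 137.7°.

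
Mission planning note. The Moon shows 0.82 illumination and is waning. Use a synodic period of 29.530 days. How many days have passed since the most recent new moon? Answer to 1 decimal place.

18.9 days

cos θ = 1 − 2f = -0.640, giving a principal value of 129.8°.
A waning Moon lies in 180°–360°, so θ = 360° − 129.8° = 230.2°.
At 360°/29.530 d per day, 230.2° corresponds to 18.88 days.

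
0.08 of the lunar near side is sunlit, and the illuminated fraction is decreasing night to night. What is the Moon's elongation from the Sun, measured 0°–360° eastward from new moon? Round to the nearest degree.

327°

Invert f = (1 − cos θ)/2 to get cos θ = 1 − 2(0.08) = 0.840, hence θ₀ = arccos 0.840 = 32.9°.
Waning ⇒ past full, so θ = 360° − 32.9° = 327.1°.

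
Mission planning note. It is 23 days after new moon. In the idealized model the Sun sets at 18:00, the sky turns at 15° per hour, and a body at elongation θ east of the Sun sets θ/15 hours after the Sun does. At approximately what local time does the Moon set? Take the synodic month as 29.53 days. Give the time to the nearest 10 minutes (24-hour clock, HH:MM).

Elongation θ = 360° × 23/29.53 ≈ 280.4°.
At 15° of sky rotation per hour, 280.4° corresponds to a 18.69 h lag.
18:00 + 18.693 h ≈ 12:42 → 12:40 to the nearest ten minutes.

12:40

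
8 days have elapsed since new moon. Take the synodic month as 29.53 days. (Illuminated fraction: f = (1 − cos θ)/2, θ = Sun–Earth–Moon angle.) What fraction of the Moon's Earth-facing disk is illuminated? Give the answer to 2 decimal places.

The Moon has covered 8/29.53 of its cycle, so θ ≈ 360° × 8/29.53 = 97.5°.
cos 97.5° = (-0.131), so f = (1 − (-0.131))/2 = 0.566.

0.57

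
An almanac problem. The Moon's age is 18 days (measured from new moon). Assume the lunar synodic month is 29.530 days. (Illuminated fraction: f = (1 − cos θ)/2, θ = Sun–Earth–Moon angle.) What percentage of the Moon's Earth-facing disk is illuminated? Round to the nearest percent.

89%

Elongation θ = 360° × 18/29.530 ≈ 219.4°.
cos 219.4° = (-0.772), so f = (1 − (-0.772))/2 = 0.886, so 89%.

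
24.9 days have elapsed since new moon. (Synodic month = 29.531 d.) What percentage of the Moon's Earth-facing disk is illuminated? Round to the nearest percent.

22%

Phase angle: θ = 360°·(24.9 d)/(29.531 d) = 303.5°.
Illuminated fraction = (1 − cos 303.5°)/2 = (1 − 0.553)/2 ≈ 0.224, so 22%.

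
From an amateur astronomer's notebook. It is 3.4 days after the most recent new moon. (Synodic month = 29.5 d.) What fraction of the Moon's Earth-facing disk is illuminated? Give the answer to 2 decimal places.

Phase angle: θ = 360°·(3.4 d)/(29.5 d) = 41.5°.
With cos θ = 0.749, the lit fraction is (1 − 0.749)/2 ≈ 0.125.

0.13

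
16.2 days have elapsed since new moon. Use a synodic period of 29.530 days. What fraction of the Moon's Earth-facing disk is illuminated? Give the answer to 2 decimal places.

Elongation θ = 360° × 16.2/29.530 ≈ 197.5°.
Illuminated fraction = (1 − cos 197.5°)/2 = (1 − (-0.954))/2 ≈ 0.977.

0.98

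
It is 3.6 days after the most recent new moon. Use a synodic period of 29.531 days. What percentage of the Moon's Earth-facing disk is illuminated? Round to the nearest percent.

14%

The Moon has covered 3.6/29.531 of its cycle, so θ ≈ 360° × 3.6/29.531 = 43.9°.
cos 43.9° = 0.721, so f = (1 − 0.721)/2 = 0.140, so 14%.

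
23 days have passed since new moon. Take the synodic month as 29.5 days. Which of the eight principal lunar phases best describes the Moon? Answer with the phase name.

At 23/29.5 of the cycle, θ ≈ 281° — the last quarter range.

last quarter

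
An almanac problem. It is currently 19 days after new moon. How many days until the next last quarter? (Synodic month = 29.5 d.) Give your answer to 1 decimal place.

3.1 days

Last quarter is 0.75 of the way through the cycle: age 0.75 × 29.5 = 22.125 d.
So 3.125 days remain (22.125 − 19).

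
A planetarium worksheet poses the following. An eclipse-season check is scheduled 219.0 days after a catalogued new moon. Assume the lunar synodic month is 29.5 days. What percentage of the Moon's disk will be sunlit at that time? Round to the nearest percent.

94%

Reduce mod P: 219.0 − 7×29.5 = 12.50 d into the current lunation.
Phase angle: θ = 360°·(12.50 d)/(29.5 d) = 152.5°.
cos 152.5° = (-0.887), so f = (1 − (-0.887))/2 = 0.944, so 94%.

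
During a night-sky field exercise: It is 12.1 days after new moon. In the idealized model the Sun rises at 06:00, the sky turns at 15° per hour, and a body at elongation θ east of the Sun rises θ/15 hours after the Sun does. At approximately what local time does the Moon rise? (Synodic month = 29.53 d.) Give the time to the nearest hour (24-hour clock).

16:00

The Moon has covered 12.1/29.53 of its cycle, so θ ≈ 360° × 12.1/29.53 = 147.5°.
Delay after the Sun = 147.5° / (15°/h) ≈ 9.83 h.
06:00 + 9.83 h ≈ 15:50 → 16:00 to the nearest hour.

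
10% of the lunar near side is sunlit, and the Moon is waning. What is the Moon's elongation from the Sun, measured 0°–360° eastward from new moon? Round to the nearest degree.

323°

From f = (1 − cos θ)/2: cos θ = 1 − 2×0.10 = 0.800; arccos → 36.9°.
Waning ⇒ past full, so θ = 360° − 36.9° = 323.1°.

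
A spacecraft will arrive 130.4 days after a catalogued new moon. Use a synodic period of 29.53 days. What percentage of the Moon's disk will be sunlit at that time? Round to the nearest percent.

93%

130.4/29.53 = 4.416 lunations, so 4 complete cycles and 12.28 d into the next.
Elongation θ = 360° × 12.28/29.53 ≈ 149.7°.
Illuminated fraction = (1 − cos 149.7°)/2 = (1 − (-0.863))/2 ≈ 0.932, so 93%.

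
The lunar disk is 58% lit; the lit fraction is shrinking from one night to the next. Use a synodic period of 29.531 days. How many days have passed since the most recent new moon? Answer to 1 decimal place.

21.4 days

Invert f = (1 − cos θ)/2 to get cos θ = 1 − 2(0.58) = -0.160, hence θ₀ = arccos -0.160 = 99.2°.
Waning ⇒ past full, so θ = 360° − 99.2° = 260.8°.
That fraction of the synodic month is 260.8/360 × 29.531 d ≈ 21.39 d.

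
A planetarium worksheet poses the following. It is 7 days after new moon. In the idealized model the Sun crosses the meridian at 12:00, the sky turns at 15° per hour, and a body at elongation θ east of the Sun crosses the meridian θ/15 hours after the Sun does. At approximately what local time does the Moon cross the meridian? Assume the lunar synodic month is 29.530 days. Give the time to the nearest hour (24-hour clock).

Phase angle: θ = 360°·(7 d)/(29.530 d) = 85.3°.
At 15° of sky rotation per hour, 85.3° corresponds to a 5.69 h lag.
12:00 + 5.69 h ≈ 17:41 → 18:00 to the nearest hour.

18:00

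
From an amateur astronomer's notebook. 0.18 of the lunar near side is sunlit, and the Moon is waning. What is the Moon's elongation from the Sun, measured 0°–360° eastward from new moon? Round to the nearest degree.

Invert f = (1 − cos θ)/2 to get cos θ = 1 − 2(0.18) = 0.640, hence θ₀ = arccos 0.640 = 50.2°.
A waning Moon lies in 180°–360°, so θ = 360° − 50.2° = 309.8°.

310°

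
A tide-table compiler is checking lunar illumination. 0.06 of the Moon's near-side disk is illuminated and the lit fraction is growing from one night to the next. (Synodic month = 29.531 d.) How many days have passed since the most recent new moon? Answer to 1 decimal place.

2.3 days

From f = (1 − cos θ)/2: cos θ = 1 − 2×0.06 = 0.880; arccos → 28.4°.
The Moon is waxing (0°–180°), so θ = 28.4° directly.
At 360°/29.531 d per day, 28.4° corresponds to 2.33 days.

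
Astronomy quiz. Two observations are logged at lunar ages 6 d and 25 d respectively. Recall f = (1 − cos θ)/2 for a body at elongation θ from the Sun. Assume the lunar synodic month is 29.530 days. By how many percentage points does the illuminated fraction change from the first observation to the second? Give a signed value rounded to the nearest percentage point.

θ₁ = 360° × 6/29.530 = 73.1°, f₁ = (1 − cos θ₁)/2 = 0.355.
θ₂ = 360° × 25/29.530 = 304.8°, f₂ = (1 − cos θ₂)/2 = 0.215.
Change = f₂ − f₁ = -0.140 → -14 percentage points.

-14 pp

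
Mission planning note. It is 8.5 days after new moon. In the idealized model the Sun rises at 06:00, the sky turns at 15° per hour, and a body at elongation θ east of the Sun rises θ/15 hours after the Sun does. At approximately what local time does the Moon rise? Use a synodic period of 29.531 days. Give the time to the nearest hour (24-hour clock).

The Moon has covered 8.5/29.531 of its cycle, so θ ≈ 360° × 8.5/29.531 = 103.6°.
Delay after the Sun = 103.6° / (15°/h) ≈ 6.91 h.
06:00 + 6.91 h ≈ 12:54 → 13:00 to the nearest hour.

13:00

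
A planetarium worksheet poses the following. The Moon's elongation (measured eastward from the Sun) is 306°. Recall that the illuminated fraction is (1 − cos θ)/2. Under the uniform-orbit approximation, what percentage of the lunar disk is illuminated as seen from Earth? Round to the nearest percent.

21%

cos 306° = 0.588, so f = (1 − 0.588)/2 = 0.206, i.e. 21%.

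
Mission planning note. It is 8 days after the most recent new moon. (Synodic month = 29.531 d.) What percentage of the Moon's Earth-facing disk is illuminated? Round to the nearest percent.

The Moon has covered 8/29.531 of its cycle, so θ ≈ 360° × 8/29.531 = 97.5°.
cos 97.5° = (-0.131), so f = (1 − (-0.131))/2 = 0.565, so 57%.

57%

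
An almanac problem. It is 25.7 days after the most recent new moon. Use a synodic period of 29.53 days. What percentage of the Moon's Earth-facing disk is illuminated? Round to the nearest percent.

The Moon has covered 25.7/29.53 of its cycle, so θ ≈ 360° × 25.7/29.53 = 313.3°.
cos 313.3° = 0.686, so f = (1 − 0.686)/2 = 0.157, so 16%.

16%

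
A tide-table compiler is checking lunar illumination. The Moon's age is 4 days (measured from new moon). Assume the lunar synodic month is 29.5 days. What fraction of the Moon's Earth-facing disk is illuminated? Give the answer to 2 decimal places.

0.17

The Moon has covered 4/29.5 of its cycle, so θ ≈ 360° × 4/29.5 = 48.8°.
cos 48.8° = 0.659, so f = (1 − 0.659)/2 = 0.171.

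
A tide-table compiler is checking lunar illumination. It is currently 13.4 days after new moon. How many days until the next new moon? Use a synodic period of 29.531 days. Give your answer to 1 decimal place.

16.1 days

One full lunation from the last new moon is 29.531 d; remaining = 29.531 − 13.4 = 16.131 d.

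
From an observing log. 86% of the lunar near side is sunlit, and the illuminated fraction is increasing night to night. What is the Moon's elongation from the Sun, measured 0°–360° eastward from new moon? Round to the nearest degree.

136°

cos θ = 1 − 2f = -0.720, giving a principal value of 136.1°.
Waxing ⇒ before full, so θ = 136.1°.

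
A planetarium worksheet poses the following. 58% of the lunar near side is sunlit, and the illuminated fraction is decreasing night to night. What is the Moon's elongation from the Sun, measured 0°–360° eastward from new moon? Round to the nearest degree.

261°

Invert f = (1 − cos θ)/2 to get cos θ = 1 − 2(0.58) = -0.160, hence θ₀ = arccos -0.160 = 99.2°.
Since the Moon is past full (waning), take the reflex angle: θ = 360° − 99.2° = 260.8°.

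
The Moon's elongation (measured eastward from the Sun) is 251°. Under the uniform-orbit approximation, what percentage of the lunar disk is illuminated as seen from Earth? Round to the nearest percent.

cos 251° = (-0.326), so f = (1 − (-0.326))/2 = 0.663, i.e. 66%.

66%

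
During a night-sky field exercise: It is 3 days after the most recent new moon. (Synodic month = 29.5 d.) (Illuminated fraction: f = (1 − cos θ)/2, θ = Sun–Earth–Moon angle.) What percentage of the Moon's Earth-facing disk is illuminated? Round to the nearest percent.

Elongation θ = 360° × 3/29.5 ≈ 36.6°.
cos 36.6° = 0.803, so f = (1 − 0.803)/2 = 0.099, so 10%.

10%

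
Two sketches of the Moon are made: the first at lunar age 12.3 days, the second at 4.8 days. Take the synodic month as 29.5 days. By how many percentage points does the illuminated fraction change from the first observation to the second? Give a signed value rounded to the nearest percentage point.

First observation: θ = 360°·12.3/29.5 = 150.1°, so f = 0.933.
Second observation: θ = 58.6°, f = 0.239.
Δf = 0.239 − 0.933 = -0.694, i.e. -69 pp.

-69 pp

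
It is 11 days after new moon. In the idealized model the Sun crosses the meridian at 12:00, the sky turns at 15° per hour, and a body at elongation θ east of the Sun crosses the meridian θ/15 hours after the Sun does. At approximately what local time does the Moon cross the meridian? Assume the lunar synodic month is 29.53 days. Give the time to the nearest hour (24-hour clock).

21:00

The Moon has covered 11/29.53 of its cycle, so θ ≈ 360° × 11/29.53 = 134.1°.
Delay after the Sun = 134.1° / (15°/h) ≈ 8.94 h.
12:00 + 8.94 h ≈ 20:56 → 21:00 to the nearest hour.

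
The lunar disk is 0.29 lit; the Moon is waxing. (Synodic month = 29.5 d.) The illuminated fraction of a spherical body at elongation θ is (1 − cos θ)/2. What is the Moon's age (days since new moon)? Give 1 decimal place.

cos θ = 1 − 2f = 0.420, giving a principal value of 65.2°.
The Moon is waxing (0°–180°), so θ = 65.2° directly.
Age = 29.5 × 65.2°/360° ≈ 5.34 days.

5.3 days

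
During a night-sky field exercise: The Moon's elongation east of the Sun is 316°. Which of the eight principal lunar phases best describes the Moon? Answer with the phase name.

The waning crescent sector spans roughly 292°–338°; 316° falls inside it.

waning crescent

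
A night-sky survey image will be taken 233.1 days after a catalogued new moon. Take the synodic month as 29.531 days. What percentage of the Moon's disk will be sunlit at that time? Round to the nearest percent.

233.1 d spans 7 complete synodic months (7 × 29.531 = 206.72 d) plus 26.38 d.
The Moon has covered 26.38/29.531 of its cycle, so θ ≈ 360° × 26.38/29.531 = 321.6°.
cos 321.6° = 0.784, so f = (1 − 0.784)/2 = 0.108, so 11%.

11%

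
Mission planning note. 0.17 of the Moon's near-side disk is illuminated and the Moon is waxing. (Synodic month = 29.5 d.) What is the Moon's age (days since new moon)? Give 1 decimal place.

Invert f = (1 − cos θ)/2 to get cos θ = 1 − 2(0.17) = 0.660, hence θ₀ = arccos 0.660 = 48.7°.
Before full moon the principal value applies: θ = 48.7°.
Age = 29.5 × 48.7°/360° ≈ 3.99 days.

4.0 days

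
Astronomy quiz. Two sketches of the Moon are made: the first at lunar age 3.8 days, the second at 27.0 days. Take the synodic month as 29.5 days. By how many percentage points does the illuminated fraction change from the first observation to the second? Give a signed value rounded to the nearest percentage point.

-9 percentage points

θ₁ = 360° × 3.8/29.5 = 46.4°, f₁ = (1 − cos θ₁)/2 = 0.155.
θ₂ = 360° × 27.0/29.5 = 329.5°, f₂ = (1 − cos θ₂)/2 = 0.069.
Change = f₂ − f₁ = -0.086 → -9 percentage points.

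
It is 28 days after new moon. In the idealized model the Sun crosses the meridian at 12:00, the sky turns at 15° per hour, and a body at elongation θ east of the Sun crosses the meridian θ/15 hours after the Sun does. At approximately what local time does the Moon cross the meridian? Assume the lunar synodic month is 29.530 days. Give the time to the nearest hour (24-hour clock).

Phase angle: θ = 360°·(28 d)/(29.530 d) = 341.3°.
At 15° of sky rotation per hour, 341.3° corresponds to a 22.76 h lag.
12:00 + 22.76 h ≈ 10:45 → 11:00 to the nearest hour.

11:00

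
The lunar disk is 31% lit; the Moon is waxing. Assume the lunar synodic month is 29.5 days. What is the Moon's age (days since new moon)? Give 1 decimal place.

cos θ = 1 − 2f = 0.380, giving a principal value of 67.7°.
The Moon is waxing (0°–180°), so θ = 67.7° directly.
At 360°/29.5 d per day, 67.7° corresponds to 5.54 days.

5.5 days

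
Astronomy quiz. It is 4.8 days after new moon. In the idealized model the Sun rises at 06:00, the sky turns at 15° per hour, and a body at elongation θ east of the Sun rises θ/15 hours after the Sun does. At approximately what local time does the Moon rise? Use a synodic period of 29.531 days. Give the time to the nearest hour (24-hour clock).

Elongation θ = 360° × 4.8/29.531 ≈ 58.5°.
Delay after the Sun = 58.5° / (15°/h) ≈ 3.90 h.
06:00 + 3.90 h ≈ 09:54 → 10:00 to the nearest hour.

10:00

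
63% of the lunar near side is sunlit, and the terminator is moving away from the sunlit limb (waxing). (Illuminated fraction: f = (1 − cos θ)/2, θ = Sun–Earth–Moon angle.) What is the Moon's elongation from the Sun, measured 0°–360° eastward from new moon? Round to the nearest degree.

From f = (1 − cos θ)/2: cos θ = 1 − 2×0.63 = -0.260; arccos → 105.1°.
Waxing ⇒ before full, so θ = 105.1°.

105°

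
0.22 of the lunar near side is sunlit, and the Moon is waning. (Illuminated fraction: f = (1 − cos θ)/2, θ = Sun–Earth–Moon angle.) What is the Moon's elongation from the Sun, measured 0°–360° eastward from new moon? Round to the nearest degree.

304°

cos θ = 1 − 2f = 0.560, giving a principal value of 55.9°.
A waning Moon lies in 180°–360°, so θ = 360° − 55.9° = 304.1°.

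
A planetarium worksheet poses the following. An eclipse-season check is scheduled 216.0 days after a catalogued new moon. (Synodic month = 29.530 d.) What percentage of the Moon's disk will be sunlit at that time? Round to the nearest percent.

70%

216.0/29.530 = 7.315 lunations, so 7 complete cycles and 9.29 d into the next.
Elongation θ = 360° × 9.29/29.530 ≈ 113.3°.
Illuminated fraction = (1 − cos 113.3°)/2 = (1 − (-0.395))/2 ≈ 0.697, so 70%.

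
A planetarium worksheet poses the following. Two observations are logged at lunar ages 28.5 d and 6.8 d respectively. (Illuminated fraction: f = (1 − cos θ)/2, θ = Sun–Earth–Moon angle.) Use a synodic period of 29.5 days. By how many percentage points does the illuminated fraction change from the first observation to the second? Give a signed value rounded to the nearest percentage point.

θ₁ = 360° × 28.5/29.5 = 347.8°, f₁ = (1 − cos θ₁)/2 = 0.011.
θ₂ = 360° × 6.8/29.5 = 83.0°, f₂ = (1 − cos θ₂)/2 = 0.439.
Change = f₂ − f₁ = +0.428 → +43 percentage points.

+43 percentage points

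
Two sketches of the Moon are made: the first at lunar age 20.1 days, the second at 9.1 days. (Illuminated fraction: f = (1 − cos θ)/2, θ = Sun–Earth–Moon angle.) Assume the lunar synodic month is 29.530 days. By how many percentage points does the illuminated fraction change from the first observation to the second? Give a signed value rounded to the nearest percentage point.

-3 percentage points

First observation: θ = 360°·20.1/29.530 = 245.0°, so f = 0.711.
Second observation: θ = 110.9°, f = 0.679.
Δf = 0.679 − 0.711 = -0.032, i.e. -3 pp.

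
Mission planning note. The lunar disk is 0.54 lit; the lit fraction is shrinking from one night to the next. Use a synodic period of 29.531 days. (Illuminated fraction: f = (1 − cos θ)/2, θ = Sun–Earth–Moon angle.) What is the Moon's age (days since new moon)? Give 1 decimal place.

21.8 days

Invert f = (1 − cos θ)/2 to get cos θ = 1 − 2(0.54) = -0.080, hence θ₀ = arccos -0.080 = 94.6°.
A waning Moon lies in 180°–360°, so θ = 360° − 94.6° = 265.4°.
That fraction of the synodic month is 265.4/360 × 29.531 d ≈ 21.77 d.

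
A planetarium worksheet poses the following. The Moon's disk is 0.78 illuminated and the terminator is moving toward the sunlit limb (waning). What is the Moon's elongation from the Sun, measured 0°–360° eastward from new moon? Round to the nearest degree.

Invert f = (1 − cos θ)/2 to get cos θ = 1 − 2(0.78) = -0.560, hence θ₀ = arccos -0.560 = 124.1°.
Since the Moon is past full (waning), take the reflex angle: θ = 360° − 124.1° = 235.9°.

236°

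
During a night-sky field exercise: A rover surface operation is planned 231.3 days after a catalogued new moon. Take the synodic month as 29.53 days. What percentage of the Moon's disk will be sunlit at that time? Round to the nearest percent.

25%

231.3 d spans 7 complete synodic months (7 × 29.53 = 206.71 d) plus 24.59 d.
The Moon has covered 24.59/29.53 of its cycle, so θ ≈ 360° × 24.59/29.53 = 299.8°.
With cos θ = 0.497, the lit fraction is (1 − 0.497)/2 ≈ 0.252, so 25%.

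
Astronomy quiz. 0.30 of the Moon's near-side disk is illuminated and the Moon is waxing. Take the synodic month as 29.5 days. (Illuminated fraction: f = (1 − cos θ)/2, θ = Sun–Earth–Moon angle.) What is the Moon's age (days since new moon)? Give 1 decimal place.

5.4 days

cos θ = 1 − 2f = 0.400, giving a principal value of 66.4°.
Before full moon the principal value applies: θ = 66.4°.
At 360°/29.5 d per day, 66.4° corresponds to 5.44 days.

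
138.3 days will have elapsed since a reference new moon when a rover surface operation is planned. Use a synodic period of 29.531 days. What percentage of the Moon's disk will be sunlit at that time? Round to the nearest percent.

Reduce mod P: 138.3 − 4×29.531 = 20.18 d into the current lunation.
Elongation θ = 360° × 20.18/29.531 ≈ 246.0°.
cos 246.0° = (-0.407), so f = (1 − (-0.407))/2 = 0.704, so 70%.

70%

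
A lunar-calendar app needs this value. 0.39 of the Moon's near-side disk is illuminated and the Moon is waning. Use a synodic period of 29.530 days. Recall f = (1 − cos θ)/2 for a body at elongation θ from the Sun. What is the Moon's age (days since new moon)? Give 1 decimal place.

23.2 days

Invert f = (1 − cos θ)/2 to get cos θ = 1 − 2(0.39) = 0.220, hence θ₀ = arccos 0.220 = 77.3°.
A waning Moon lies in 180°–360°, so θ = 360° − 77.3° = 282.7°.
At 360°/29.530 d per day, 282.7° corresponds to 23.19 days.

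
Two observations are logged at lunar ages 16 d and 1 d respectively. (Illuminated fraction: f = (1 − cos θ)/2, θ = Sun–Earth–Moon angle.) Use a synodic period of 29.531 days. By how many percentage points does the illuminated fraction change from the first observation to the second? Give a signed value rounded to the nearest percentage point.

-97 percentage points

θ₁ = 360° × 16/29.531 = 195.0°, f₁ = (1 − cos θ₁)/2 = 0.983.
θ₂ = 360° × 1/29.531 = 12.2°, f₂ = (1 − cos θ₂)/2 = 0.011.
Change = f₂ − f₁ = -0.972 → -97 percentage points.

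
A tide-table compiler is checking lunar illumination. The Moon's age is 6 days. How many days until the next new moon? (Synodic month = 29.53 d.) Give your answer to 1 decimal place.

One full lunation from the last new moon is 29.53 d; remaining = 29.53 − 6 = 23.530 d.

23.5 days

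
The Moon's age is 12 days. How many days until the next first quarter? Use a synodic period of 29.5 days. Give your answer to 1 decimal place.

24.9 days

First quarter occurs at elongation 90°, i.e. at age 29.5 × 90/360 = 7.375 d.
This lunation's first quarter (7.375 d) has passed, so add one period: 36.875 − 12 = 24.875 days.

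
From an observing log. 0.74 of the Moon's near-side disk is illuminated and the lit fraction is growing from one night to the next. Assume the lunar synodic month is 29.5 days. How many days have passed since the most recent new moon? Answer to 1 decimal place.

9.7 days

From f = (1 − cos θ)/2: cos θ = 1 − 2×0.74 = -0.480; arccos → 118.7°.
Before full moon the principal value applies: θ = 118.7°.
Age = 29.5 × 118.7°/360° ≈ 9.73 days.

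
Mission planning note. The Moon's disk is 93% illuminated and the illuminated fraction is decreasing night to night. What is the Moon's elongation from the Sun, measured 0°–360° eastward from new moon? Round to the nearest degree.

211°

Invert f = (1 − cos θ)/2 to get cos θ = 1 − 2(0.93) = -0.860, hence θ₀ = arccos -0.860 = 149.3°.
A waning Moon lies in 180°–360°, so θ = 360° − 149.3° = 210.7°.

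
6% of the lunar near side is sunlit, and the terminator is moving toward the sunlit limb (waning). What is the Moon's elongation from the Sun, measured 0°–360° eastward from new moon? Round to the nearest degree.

Invert f = (1 − cos θ)/2 to get cos θ = 1 − 2(0.06) = 0.880, hence θ₀ = arccos 0.880 = 28.4°.
A waning Moon lies in 180°–360°, so θ = 360° − 28.4° = 331.6°.

332°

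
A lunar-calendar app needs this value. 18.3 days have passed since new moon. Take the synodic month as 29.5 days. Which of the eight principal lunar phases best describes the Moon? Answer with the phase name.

At 18.3/29.5 of the cycle, θ ≈ 223° — the waning gibbous range.

waning gibbous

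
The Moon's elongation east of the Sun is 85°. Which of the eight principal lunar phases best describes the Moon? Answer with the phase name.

85° lies in the first quarter sector of the 8-phase cycle.

first quarter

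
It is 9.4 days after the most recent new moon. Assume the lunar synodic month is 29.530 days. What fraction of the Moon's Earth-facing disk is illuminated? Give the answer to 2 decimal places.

0.71

The Moon has covered 9.4/29.530 of its cycle, so θ ≈ 360° × 9.4/29.530 = 114.6°.
cos 114.6° = (-0.416), so f = (1 − (-0.416))/2 = 0.708.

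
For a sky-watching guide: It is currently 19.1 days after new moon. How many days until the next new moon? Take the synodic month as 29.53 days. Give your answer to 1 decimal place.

10.4 days

One full lunation from the last new moon is 29.53 d; remaining = 29.53 − 19.1 = 10.430 d.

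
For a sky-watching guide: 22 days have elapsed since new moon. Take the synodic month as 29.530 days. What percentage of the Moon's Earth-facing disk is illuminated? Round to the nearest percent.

52%

Elongation θ = 360° × 22/29.530 ≈ 268.2°.
With cos θ = (-0.031), the lit fraction is (1 − (-0.031))/2 ≈ 0.516, so 52%.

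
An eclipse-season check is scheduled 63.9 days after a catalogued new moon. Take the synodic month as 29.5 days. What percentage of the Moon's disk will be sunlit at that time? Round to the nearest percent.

25%

63.9 d spans 2 complete synodic months (2 × 29.5 = 59.00 d) plus 4.90 d.
Phase angle: θ = 360°·(4.90 d)/(29.5 d) = 59.8°.
Illuminated fraction = (1 − cos 59.8°)/2 = (1 − 0.503)/2 ≈ 0.248, so 25%.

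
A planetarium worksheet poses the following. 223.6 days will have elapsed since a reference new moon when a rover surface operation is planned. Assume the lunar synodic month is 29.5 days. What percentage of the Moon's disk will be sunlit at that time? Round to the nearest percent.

94%

223.6/29.5 = 7.580 lunations, so 7 complete cycles and 17.10 d into the next.
The Moon has covered 17.10/29.5 of its cycle, so θ ≈ 360° × 17.10/29.5 = 208.7°.
With cos θ = (-0.877), the lit fraction is (1 − (-0.877))/2 ≈ 0.939, so 94%.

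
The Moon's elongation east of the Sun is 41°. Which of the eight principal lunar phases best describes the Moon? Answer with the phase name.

The waxing crescent sector spans roughly 22°–68°; 41° falls inside it.

waxing crescent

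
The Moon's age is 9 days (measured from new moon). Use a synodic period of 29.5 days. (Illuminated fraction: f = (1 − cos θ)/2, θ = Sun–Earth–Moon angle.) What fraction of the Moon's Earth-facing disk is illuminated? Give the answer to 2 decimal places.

Elongation θ = 360° × 9/29.5 ≈ 109.8°.
Illuminated fraction = (1 − cos 109.8°)/2 = (1 − (-0.339))/2 ≈ 0.670.

0.67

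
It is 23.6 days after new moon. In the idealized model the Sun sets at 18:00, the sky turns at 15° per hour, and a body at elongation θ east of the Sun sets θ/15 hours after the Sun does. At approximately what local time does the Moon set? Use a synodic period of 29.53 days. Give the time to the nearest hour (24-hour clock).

13:00

Elongation θ = 360° × 23.6/29.53 ≈ 287.7°.
The Moon trails the Sun by θ/15 = 287.7/15 ≈ 19.18 hours.
18:00 + 19.18 h ≈ 13:11 → 13:00 to the nearest hour.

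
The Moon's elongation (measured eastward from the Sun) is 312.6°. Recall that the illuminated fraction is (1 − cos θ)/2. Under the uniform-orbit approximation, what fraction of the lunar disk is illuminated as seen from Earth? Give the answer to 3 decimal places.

0.162

Half-versine of 312.6°: (1 − 0.677)/2 = 0.162.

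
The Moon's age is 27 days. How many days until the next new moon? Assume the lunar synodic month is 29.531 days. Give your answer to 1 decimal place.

One full lunation from the last new moon is 29.531 d; remaining = 29.531 − 27 = 2.531 d.

2.5 days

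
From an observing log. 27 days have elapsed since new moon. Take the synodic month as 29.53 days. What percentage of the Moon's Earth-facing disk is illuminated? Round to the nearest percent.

Phase angle: θ = 360°·(27 d)/(29.53 d) = 329.2°.
cos 329.2° = 0.859, so f = (1 − 0.859)/2 = 0.071, so 7%.

7%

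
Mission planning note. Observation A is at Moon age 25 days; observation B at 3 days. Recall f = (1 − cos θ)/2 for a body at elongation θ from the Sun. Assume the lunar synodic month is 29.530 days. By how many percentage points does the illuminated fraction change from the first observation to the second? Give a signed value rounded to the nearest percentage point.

θ₁ = 360° × 25/29.530 = 304.8°, f₁ = (1 − cos θ₁)/2 = 0.215.
θ₂ = 360° × 3/29.530 = 36.6°, f₂ = (1 − cos θ₂)/2 = 0.098.
Change = f₂ − f₁ = -0.116 → -12 percentage points.

-12 pp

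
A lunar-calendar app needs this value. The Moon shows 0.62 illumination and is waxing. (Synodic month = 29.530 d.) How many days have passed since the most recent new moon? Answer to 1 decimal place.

cos θ = 1 − 2f = -0.240, giving a principal value of 103.9°.
Before full moon the principal value applies: θ = 103.9°.
That fraction of the synodic month is 103.9/360 × 29.530 d ≈ 8.52 d.

8.5 days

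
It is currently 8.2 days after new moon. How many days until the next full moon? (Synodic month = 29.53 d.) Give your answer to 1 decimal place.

Full moon is 0.5 of the way through the cycle: age 0.5 × 29.53 = 14.765 d.
That is 14.765 − 8.2 = 6.565 days ahead.

6.6 days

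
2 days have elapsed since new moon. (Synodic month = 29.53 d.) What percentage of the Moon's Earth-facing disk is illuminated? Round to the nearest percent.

Phase angle: θ = 360°·(2 d)/(29.53 d) = 24.4°.
With cos θ = 0.911, the lit fraction is (1 − 0.911)/2 ≈ 0.045, so 4%.

4%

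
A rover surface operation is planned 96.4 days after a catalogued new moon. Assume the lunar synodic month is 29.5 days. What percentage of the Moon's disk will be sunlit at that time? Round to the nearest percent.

Reduce mod P: 96.4 − 3×29.5 = 7.90 d into the current lunation.
Elongation θ = 360° × 7.90/29.5 ≈ 96.4°.
With cos θ = (-0.112), the lit fraction is (1 − (-0.112))/2 ≈ 0.556, so 56%.

56%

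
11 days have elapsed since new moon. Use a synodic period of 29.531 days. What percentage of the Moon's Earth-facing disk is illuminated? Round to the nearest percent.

Elongation θ = 360° × 11/29.531 ≈ 134.1°.
With cos θ = (-0.696), the lit fraction is (1 − (-0.696))/2 ≈ 0.848, so 85%.

85%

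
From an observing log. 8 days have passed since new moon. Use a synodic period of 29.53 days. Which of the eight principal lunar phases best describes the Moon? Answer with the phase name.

first quarter

At 8/29.53 of the cycle, θ ≈ 98° — the first quarter range.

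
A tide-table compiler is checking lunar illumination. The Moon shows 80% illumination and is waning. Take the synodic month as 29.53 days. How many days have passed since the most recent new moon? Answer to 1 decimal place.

Invert f = (1 − cos θ)/2 to get cos θ = 1 − 2(0.80) = -0.600, hence θ₀ = arccos -0.600 = 126.9°.
Since the Moon is past full (waning), take the reflex angle: θ = 360° − 126.9° = 233.1°.
At 360°/29.53 d per day, 233.1° corresponds to 19.12 days.

19.1 days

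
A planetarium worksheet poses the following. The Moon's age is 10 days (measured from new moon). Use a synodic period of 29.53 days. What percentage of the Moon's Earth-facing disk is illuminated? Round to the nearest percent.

Elongation θ = 360° × 10/29.53 ≈ 121.9°.
Illuminated fraction = (1 − cos 121.9°)/2 = (1 − (-0.529))/2 ≈ 0.764, so 76%.

76%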